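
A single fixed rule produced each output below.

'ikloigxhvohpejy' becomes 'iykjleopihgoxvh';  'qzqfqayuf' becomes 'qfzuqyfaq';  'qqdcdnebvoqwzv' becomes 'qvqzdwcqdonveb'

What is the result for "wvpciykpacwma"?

wavmpwcciaypk

What's happening: take characters alternately from the front and the back (1st, last, 2nd, 2nd-last, ...).
Applying that to "wvpciykpacwma" gives "wavmpwcciaypk".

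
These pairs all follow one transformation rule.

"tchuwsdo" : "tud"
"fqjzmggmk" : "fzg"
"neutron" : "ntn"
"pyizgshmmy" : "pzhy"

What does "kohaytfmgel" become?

kafe

Looking at the pairs, the operation is to keep one character in every 3, starting at position 1 (positions 1st, 4th, 7th, ...).
On "kohaytfmgel" that produces "kafe".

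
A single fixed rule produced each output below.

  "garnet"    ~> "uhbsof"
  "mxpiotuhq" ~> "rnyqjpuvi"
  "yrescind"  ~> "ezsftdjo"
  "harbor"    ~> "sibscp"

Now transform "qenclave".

frfodmbw

In each case the input is transformed by: move the last character to the front, then shift every letter 1 place forward in the alphabet (wrapping around).
Working it through for "qenclave": intermediate "eqenclav", final "frfodmbw".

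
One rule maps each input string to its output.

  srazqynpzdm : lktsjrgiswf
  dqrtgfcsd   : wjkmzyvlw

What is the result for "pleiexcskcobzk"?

Looking at the pairs, the operation is to shift every letter 7 places backward in the alphabet (wrapping around).
"pleiexcskcobzk" → "iexbxqvldvhusd".

iexbxqvldvhusd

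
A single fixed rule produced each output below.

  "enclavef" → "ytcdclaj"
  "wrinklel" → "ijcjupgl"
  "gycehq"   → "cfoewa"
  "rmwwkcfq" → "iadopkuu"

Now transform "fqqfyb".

Rule — swap the front and back halves of the string, then shift every letter 2 places backward in the alphabet (wrapping around).
Applying both steps to "fqqfyb": "fybfqq", then "dwzdoo".

dwzdoo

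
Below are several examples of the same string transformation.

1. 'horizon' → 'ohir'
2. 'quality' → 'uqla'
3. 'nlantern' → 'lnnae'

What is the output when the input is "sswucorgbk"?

The pattern: swap each adjacent pair of characters (1↔2, 3↔4, ...), then delete the last 3 characters.
Starting from "sswucorgbk": after the first operation, "ssuwocgrkb"; after the second, "ssuwocg".

ssuwocg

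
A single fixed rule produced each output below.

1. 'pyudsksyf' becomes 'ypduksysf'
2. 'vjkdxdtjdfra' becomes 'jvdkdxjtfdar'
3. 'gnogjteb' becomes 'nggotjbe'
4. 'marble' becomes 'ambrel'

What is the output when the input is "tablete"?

The rule is to swap each adjacent pair of characters (1↔2, 3↔4, ...).
For "tablete" the result is "atlbtee".

atlbtee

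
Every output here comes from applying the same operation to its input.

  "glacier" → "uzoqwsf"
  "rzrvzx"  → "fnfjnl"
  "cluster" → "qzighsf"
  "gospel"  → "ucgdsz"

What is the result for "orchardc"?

Looking at the pairs, the operation is to shift every letter 12 places backward in the alphabet (wrapping around).
"orchardc" → "cfqvofrq".

cfqvofrq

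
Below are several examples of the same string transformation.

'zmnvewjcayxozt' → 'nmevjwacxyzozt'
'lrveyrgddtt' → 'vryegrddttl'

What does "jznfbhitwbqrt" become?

In each case the input is transformed by: move the first character to the end, then swap each adjacent pair of characters (1↔2, 3↔4, ...).
On "jznfbhitwbqrt": the first step gives "znfbhitwbqrtj", and the second then gives "nzbfihwtqbtrj".

nzbfihwtqbtrj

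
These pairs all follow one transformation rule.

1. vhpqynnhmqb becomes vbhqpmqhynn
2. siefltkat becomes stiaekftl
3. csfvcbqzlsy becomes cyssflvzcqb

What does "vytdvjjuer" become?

The transformation: take characters alternately from the front and the back (1st, last, 2nd, 2nd-last, ...).
For "vytdvjjuer" the result is "vryetudjvj".

vryetudjvj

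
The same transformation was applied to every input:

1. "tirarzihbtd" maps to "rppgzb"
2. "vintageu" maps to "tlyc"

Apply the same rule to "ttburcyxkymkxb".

rzpwikv

Looking at the pairs, the operation is to keep every other character starting from the first (positions 1st, 3rd, 5th, ...), then shift every letter 2 places backward in the alphabet (wrapping around).
On "ttburcyxkymkxb": the first step gives "tbrykmx", and the second then gives "rzpwikv".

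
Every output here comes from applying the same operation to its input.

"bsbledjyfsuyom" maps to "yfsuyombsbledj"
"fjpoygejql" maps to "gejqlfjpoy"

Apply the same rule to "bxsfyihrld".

The rule is to swap the front and back halves of the string.
On "bxsfyihrld" that produces "ihrldbxsfy".

ihrldbxsfy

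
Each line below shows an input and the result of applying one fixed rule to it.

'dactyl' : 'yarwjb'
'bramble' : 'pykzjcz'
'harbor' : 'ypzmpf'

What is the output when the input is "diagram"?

Looking at the pairs, the operation is to move the first character to the end, then shift every letter 2 places backward in the alphabet (wrapping around).
On "diagram" that produces "gyepykb".

gyepykb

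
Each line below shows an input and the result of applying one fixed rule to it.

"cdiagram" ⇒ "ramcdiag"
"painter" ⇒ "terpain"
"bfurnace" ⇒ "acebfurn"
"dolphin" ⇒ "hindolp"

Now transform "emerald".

aldemer

The transformation: move the last 3 characters to the front (rotate right by 3).
Applying that to "emerald" gives "aldemer".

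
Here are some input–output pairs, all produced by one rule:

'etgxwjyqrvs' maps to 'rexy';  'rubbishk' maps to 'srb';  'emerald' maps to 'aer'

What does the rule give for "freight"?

The rule is to move the last 3 characters to the front (rotate right by 3), then keep one character in every 3, starting at position 1 (positions 1st, 4th, 7th, ...).
On "freight": the first step gives "ghtfrei", and the second then gives "gfi".

gfi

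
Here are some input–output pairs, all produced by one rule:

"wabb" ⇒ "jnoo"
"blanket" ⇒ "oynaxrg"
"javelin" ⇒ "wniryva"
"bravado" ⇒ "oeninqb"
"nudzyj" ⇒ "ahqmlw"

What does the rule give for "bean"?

orna

The pattern: shift every letter 13 places forward in the alphabet (wrapping around) — i.e. ROT13.
Applying that to "bean" gives "orna".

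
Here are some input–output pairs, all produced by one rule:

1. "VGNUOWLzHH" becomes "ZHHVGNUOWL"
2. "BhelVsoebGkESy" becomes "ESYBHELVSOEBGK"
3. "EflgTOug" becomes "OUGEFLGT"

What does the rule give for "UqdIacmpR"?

MPRUQDIAC

Each output is the input with this applied: move the last 3 characters to the front (rotate right by 3), then convert every letter to uppercase.
Starting from "UqdIacmpR": after the first operation, "mpRUqdIac"; after the second, "MPRUQDIAC".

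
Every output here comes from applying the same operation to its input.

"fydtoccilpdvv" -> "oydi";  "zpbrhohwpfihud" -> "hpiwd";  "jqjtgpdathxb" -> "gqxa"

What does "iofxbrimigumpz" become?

The rule is to keep one character in every 3, starting at position 2 (positions 2nd, 5th, 8th, ...), then swap each adjacent pair of characters (1↔2, 3↔4, ...).
Applying both steps to "iofxbrimigumpz": "obmuz", then "boumz".

boumz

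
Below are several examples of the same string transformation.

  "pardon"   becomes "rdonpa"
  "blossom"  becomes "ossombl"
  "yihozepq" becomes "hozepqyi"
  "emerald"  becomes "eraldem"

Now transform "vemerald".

meraldve

The rule is to move the first 2 characters to the end (rotate left by 2).
Doing the same to "vemerald": "meraldve".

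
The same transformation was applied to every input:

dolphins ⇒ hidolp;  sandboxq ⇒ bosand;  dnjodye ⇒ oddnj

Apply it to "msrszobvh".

What's happening: delete the last 2 characters, then move the last 2 characters to the front (rotate right by 2).
Doing the same to "msrszobvh": "obmsrsz".

obmsrsz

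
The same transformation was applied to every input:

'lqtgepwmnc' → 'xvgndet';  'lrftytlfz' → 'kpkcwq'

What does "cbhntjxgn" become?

What's happening: shift every letter 9 places backward in the alphabet (wrapping around), then delete the first 3 characters.
Working it through for "cbhntjxgn": intermediate "tsyekaoxe", final "ekaoxe".

ekaoxe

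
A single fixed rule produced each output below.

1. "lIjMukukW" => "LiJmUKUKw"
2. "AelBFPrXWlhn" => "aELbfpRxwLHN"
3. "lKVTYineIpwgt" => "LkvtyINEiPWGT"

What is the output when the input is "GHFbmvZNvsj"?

ghfBMVznVSJ

The rule is to flip the case of every letter.
Applying that to "GHFbmvZNvsj" gives "ghfBMVznVSJ".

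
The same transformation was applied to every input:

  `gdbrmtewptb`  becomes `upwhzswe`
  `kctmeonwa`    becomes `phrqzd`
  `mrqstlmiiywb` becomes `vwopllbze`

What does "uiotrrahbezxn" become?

The transformation: shift every letter 3 places forward in the alphabet (wrapping around), then delete the first 3 characters.
Starting from "uiotrrahbezxn": after the first operation, "xlrwuudkehcaq"; after the second, "wuudkehcaq".

wuudkehcaq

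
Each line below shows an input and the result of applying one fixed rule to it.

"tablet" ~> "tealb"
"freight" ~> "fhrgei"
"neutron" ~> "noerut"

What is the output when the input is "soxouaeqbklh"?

In each case the input is transformed by: delete the last character, then take characters alternately from the front and the back (1st, last, 2nd, 2nd-last, ...).
Applying both steps to "soxouaeqbklh": "soxouaeqbkl", then "slokxboquea".

slokxboquea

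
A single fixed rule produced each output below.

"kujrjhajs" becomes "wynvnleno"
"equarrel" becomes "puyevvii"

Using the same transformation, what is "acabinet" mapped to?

Looking at the pairs, the operation is to shift every letter 4 places forward in the alphabet (wrapping around), then swap the first and last characters.
On "acabinet": the first step gives "egefmrix", and the second then gives "xgefmrie".

xgefmrie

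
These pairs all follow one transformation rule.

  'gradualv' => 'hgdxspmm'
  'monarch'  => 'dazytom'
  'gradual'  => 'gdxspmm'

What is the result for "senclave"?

hezxqqom

Rule — sort the characters into reverse alphabetical order, then shift every letter 12 places forward in the alphabet (wrapping around).
Applying both steps to "senclave": "vsnleeca", then "hezxqqom".
(Check on "monarch": → "ronmhca" → "dazytom" ✓)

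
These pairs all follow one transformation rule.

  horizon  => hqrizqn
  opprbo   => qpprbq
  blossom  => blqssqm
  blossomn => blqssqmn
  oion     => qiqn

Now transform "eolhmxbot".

Each output is the input with this applied: replace every "o" with "q".
On "eolhmxbot" that produces "eqlhmxbqt".

eqlhmxbqt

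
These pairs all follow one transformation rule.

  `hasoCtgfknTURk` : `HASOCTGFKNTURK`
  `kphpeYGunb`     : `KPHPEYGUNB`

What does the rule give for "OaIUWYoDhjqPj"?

OAIUWYODHJQPJ

Rule — convert every letter to uppercase.
Doing the same to "OaIUWYoDhjqPj": "OAIUWYODHJQPJ".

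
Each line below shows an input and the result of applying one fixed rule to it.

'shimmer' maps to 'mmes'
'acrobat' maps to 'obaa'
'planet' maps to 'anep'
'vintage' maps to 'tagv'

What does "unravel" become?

What's happening: swap the first and last characters, then keep only the last 4 characters.
On "unravel": the first step gives "lnraveu", and the second then gives "aveu".

aveu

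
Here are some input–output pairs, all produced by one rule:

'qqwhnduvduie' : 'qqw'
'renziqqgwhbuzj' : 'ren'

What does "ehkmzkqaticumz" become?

ehk

Rule — keep only the first 3 characters.
On "ehkmzkqaticumz" that produces "ehk".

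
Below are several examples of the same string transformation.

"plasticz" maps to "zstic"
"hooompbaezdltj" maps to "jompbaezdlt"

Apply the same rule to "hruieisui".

iieisu

Rule — delete the first 3 characters, then move the last character to the front.
"hruieisui" → "ieisui" → "iieisu".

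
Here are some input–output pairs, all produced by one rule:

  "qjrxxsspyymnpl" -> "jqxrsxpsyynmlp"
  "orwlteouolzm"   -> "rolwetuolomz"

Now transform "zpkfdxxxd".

pzfkxdxxd

What's happening: swap each adjacent pair of characters (1↔2, 3↔4, ...).
Doing the same to "zpkfdxxxd": "pzfkxdxxd".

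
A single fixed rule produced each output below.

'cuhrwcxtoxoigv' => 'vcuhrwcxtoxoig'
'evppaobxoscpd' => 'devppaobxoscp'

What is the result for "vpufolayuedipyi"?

ivpufolayuedipy

The pattern: move the last character to the front.
"vpufolayuedipyi" → "ivpufolayuedipy".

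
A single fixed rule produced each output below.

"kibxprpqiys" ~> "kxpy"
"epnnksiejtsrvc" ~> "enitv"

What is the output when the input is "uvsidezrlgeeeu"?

Rule — keep one character in every 3, starting at position 1 (positions 1st, 4th, 7th, ...).
On "uvsidezrlgeeeu" that produces "uizge".

uizge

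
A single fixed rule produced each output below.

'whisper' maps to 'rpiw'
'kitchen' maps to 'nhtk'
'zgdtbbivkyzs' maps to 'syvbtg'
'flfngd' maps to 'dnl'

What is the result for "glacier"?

riag

What's happening: reverse the string, then keep every other character starting from the first (positions 1st, 3rd, 5th, ...).
So "glacier" becomes "riag".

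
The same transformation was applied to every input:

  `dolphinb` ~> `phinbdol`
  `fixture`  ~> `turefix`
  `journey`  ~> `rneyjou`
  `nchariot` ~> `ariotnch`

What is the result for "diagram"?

gramdia

What's happening: move the first 3 characters to the end (rotate left by 3).
Doing the same to "diagram": "gramdia".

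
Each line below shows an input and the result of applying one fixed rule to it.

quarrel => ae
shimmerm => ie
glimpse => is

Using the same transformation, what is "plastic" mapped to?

ai

Looking at the pairs, the operation is to keep one character in every 3, starting at position 3 (positions 3rd, 6th, 9th, ...).
"plastic" → "ai".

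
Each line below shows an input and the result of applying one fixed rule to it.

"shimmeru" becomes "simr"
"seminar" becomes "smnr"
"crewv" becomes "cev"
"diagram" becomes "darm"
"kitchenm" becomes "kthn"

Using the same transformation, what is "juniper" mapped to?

Rule — keep every other character starting from the first (positions 1st, 3rd, 5th, ...).
Applying that to "juniper" gives "jnpr".

jnpr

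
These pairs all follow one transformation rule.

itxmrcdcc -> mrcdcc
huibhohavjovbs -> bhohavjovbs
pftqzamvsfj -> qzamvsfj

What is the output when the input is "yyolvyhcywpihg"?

Looking at the pairs, the operation is to delete the first 3 characters.
On "yyolvyhcywpihg" that produces "lvyhcywpihg".

lvyhcywpihg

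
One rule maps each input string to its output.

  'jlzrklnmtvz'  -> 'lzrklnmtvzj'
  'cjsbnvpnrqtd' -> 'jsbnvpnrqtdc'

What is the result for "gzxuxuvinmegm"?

zxuxuvinmegmg

Looking at the pairs, the operation is to move the first character to the end.
Applying that to "gzxuxuvinmegm" gives "zxuxuvinmegmg".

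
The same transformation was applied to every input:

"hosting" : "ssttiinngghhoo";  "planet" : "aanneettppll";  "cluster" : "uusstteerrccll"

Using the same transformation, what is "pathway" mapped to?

tthhwwaayyppaa

What's happening: move the first 2 characters to the end (rotate left by 2), then double every character.
Applying both steps to "pathway": "thwaypa", then "tthhwwaayyppaa".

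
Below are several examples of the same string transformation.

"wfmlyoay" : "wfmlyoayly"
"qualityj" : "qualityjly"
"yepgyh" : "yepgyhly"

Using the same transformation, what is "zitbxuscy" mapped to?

Each output is the input with this applied: append "ly".
"zitbxuscy" → "zitbxuscyly".

zitbxuscyly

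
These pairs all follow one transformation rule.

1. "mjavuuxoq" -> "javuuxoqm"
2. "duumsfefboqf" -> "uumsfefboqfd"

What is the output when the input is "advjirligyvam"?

dvjirligyvama

The transformation: move the first character to the end.
So "advjirligyvam" becomes "dvjirligyvama".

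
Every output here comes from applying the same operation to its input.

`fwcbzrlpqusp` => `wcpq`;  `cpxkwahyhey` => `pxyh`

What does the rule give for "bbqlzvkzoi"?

The rule is to swap each adjacent pair of characters (1↔2, 3↔4, ...), then keep one character in every 3, starting at position 1 (positions 1st, 4th, 7th, ...).
Applying both steps to "bbqlzvkzoi": "bblqvzzkio", then "bqzo".

bqzo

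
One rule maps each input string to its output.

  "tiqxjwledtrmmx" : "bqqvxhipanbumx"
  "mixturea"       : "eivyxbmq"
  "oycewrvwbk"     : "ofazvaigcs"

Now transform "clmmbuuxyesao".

What's happening: reverse the string, then shift every letter 4 places forward in the alphabet (wrapping around).
"clmmbuuxyesao" → "oaseyxuubmmlc" → "sewicbyyfqqpg".

sewicbyyfqqpg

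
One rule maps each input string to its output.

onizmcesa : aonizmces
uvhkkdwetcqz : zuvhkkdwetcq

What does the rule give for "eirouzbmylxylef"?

feirouzbmylxyle

The rule is to move the last character to the front.
So "eirouzbmylxylef" becomes "feirouzbmylxyle".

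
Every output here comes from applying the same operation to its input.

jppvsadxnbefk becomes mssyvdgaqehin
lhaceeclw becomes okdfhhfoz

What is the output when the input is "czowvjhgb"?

fcrzymkje

The pattern: shift every letter 3 places forward in the alphabet (wrapping around).
For "czowvjhgb" the result is "fcrzymkje".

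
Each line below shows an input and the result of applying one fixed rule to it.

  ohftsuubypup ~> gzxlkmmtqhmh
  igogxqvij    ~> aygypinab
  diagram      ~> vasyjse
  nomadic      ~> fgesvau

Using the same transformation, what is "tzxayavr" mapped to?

lrpsqsnj

The transformation: shift every letter 8 places backward in the alphabet (wrapping around).
Applying that to "tzxayavr" gives "lrpsqsnj".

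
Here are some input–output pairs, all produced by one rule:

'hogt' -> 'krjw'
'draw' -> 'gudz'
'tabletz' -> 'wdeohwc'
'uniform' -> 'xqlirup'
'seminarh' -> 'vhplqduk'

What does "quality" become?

Each output is the input with this applied: shift every letter 3 places forward in the alphabet (wrapping around).
Doing the same to "quality": "txdolwb".

txdolwb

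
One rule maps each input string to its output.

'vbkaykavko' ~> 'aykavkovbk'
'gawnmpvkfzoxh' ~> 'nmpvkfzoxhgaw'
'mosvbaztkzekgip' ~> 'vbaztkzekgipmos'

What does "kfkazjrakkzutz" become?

azjrakkzutzkfk

The rule is to move the first 3 characters to the end (rotate left by 3).
For "kfkazjrakkzutz" the result is "azjrakkzutzkfk".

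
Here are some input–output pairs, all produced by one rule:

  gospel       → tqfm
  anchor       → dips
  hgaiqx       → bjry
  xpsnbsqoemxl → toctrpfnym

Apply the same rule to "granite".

What's happening: delete the first 2 characters, then shift every letter 1 place forward in the alphabet (wrapping around).
Starting from "granite": after the first operation, "anite"; after the second, "bojuf".

bojuf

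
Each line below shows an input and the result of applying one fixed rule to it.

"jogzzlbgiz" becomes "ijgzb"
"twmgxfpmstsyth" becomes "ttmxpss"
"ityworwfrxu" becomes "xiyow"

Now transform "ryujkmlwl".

The transformation: move the last 3 characters to the front (rotate right by 3), then keep every other character starting from the second (positions 2nd, 4th, 6th, ...).
On "ryujkmlwl": the first step gives "lwlryujkm", and the second then gives "wruk".

wruk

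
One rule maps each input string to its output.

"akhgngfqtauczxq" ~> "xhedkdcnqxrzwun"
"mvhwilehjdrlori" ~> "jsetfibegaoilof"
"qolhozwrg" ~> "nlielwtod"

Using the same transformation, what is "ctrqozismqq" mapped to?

zqonlwfpjnn

Looking at the pairs, the operation is to shift every letter 3 places backward in the alphabet (wrapping around).
On "ctrqozismqq" that produces "zqonlwfpjnn".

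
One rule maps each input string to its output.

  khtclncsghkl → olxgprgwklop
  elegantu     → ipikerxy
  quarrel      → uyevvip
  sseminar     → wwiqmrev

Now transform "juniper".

In each case the input is transformed by: shift every letter 4 places forward in the alphabet (wrapping around).
Applying that to "juniper" gives "nyrmtiv".

nyrmtiv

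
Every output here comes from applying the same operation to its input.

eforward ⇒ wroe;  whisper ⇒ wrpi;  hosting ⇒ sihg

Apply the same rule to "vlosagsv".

What's happening: keep every other character starting from the first (positions 1st, 3rd, 5th, ...), then sort the characters into reverse alphabetical order.
On "vlosagsv" that produces "vsoa".

vsoa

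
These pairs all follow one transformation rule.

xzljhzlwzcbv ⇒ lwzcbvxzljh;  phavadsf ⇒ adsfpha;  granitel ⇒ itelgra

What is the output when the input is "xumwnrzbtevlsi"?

What's happening: swap the front and back halves of the string, then delete the last character.
On "xumwnrzbtevlsi" that produces "btevlsixumwnr".

btevlsixumwnr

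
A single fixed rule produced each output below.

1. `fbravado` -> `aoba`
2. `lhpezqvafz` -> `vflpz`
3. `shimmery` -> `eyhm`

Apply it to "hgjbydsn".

dngb

Each output is the input with this applied: swap the front and back halves of the string, then keep every other character starting from the second (positions 2nd, 4th, 6th, ...).
Applying both steps to "hgjbydsn": "ydsnhgjb", then "dngb".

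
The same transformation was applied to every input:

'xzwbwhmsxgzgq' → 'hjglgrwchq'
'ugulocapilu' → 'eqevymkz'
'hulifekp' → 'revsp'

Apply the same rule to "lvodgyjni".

Each output is the input with this applied: delete the last 3 characters, then shift every letter 10 places forward in the alphabet (wrapping around).
Applying that to "lvodgyjni" gives "vfynqi".

vfynqi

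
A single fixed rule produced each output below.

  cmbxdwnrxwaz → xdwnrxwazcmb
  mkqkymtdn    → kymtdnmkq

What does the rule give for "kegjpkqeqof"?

The transformation: move the first 3 characters to the end (rotate left by 3).
Doing the same to "kegjpkqeqof": "jpkqeqofkeg".

jpkqeqofkeg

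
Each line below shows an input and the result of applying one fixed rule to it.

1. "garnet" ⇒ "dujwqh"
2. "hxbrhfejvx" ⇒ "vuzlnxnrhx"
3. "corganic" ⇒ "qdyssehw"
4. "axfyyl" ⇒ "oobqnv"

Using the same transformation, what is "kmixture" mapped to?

jkhuacyn

The transformation: swap the front and back halves of the string, then shift every letter 10 places backward in the alphabet (wrapping around).
Working it through for "kmixture": intermediate "turekmix", final "jkhuacyn".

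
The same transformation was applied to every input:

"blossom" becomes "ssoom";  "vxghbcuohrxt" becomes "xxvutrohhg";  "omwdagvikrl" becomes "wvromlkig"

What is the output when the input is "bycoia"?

yoic

The rule is to sort the characters into reverse alphabetical order, then delete the last 2 characters.
Applying both steps to "bycoia": "yoicba", then "yoic".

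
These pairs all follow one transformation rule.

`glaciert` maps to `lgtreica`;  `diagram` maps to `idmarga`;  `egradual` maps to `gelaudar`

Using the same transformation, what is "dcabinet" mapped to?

Each output is the input with this applied: reverse the string, then move the last 2 characters to the front (rotate right by 2).
Applying both steps to "dcabinet": "tenibacd", then "cdteniba".

cdteniba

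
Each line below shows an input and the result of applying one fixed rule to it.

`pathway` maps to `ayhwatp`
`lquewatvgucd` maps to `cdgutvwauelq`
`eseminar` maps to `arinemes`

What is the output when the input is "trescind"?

ndciestr

Looking at the pairs, the operation is to reverse the string, then swap each adjacent pair of characters (1↔2, 3↔4, ...).
Applying that to "trescind" gives "ndciestr".
(Check on "eseminar": → "ranimese" → "arinemes" ✓)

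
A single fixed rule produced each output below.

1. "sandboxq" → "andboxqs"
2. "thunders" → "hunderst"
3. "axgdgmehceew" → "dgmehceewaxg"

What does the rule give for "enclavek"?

The rule is to swap the front and back halves of the string, then move the last 3 characters to the front (rotate right by 3).
For "enclavek", step one produces "avekencl"; step two turns that into "nclaveke".

nclaveke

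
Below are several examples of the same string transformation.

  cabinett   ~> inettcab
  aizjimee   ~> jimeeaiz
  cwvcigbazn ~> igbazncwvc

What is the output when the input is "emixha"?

In each case the input is transformed by: move the last character to the front, then swap the front and back halves of the string.
Starting from "emixha": after the first operation, "aemixh"; after the second, "ixhaem".

ixhaem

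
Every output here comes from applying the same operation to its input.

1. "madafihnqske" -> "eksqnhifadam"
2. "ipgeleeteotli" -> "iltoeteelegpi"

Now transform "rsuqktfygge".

eggyftkqusr

In each case the input is transformed by: reverse the string.
"rsuqktfygge" → "eggyftkqusr".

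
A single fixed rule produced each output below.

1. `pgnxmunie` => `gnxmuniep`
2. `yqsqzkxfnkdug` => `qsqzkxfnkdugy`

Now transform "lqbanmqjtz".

Each output is the input with this applied: move the first character to the end.
On "lqbanmqjtz" that produces "qbanmqjtzl".

qbanmqjtzl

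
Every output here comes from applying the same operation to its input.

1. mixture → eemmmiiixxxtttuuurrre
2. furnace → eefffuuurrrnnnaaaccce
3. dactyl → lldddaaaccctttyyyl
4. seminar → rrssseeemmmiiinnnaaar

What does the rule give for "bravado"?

oobbbrrraaavvvaaadddo

In each case the input is transformed by: repeat every character 3 times, then move the last 2 characters to the front (rotate right by 2).
Applying both steps to "bravado": "bbbrrraaavvvaaadddooo", then "oobbbrrraaavvvaaadddo".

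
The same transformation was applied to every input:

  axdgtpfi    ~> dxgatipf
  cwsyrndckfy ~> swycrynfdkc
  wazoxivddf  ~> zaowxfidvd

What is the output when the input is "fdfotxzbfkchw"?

The rule is to move the first 2 characters to the end (rotate left by 2), then take characters alternately from the front and the back (1st, last, 2nd, 2nd-last, ...).
Applying both steps to "fdfotxzbfkchw": "fotxzbfkchwfd", then "fdoftwxhzcbkf".
(Check on "wazoxivddf": → "zoxivddfwa" → "zaowxfidvd" ✓)

fdoftwxhzcbkf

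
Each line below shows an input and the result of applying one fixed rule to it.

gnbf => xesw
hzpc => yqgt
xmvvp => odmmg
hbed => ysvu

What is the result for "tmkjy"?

The transformation: shift every letter 9 places backward in the alphabet (wrapping around).
For "tmkjy" the result is "kdbap".

kdbap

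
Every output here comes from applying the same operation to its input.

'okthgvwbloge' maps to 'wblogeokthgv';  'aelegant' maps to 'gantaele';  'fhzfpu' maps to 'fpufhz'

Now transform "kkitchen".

The pattern: swap the front and back halves of the string.
"kkitchen" → "chenkkit".

chenkkit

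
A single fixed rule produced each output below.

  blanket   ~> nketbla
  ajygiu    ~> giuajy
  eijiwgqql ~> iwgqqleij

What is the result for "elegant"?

The pattern: move the first 3 characters to the end (rotate left by 3).
Doing the same to "elegant": "gantele".

gantele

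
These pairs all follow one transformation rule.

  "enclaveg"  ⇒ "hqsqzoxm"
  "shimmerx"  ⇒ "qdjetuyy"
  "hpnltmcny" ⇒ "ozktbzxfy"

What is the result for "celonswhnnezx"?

The rule is to shift every letter 12 places forward in the alphabet (wrapping around), then move the last 3 characters to the front (rotate right by 3).
For "celonswhnnezx", step one produces "oqxazeitzzqlj"; step two turns that into "qljoqxazeitzz".

qljoqxazeitzz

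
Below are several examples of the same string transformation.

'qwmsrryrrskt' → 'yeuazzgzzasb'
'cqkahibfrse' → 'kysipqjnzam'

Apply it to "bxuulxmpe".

Rule — shift every letter 8 places forward in the alphabet (wrapping around).
For "bxuulxmpe" the result is "jfcctfuxm".

jfcctfuxm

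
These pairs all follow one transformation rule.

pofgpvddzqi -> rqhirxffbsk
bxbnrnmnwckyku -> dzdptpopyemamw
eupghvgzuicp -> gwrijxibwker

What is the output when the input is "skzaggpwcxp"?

umbciiryezr

What's happening: shift every letter 2 places forward in the alphabet (wrapping around).
Doing the same to "skzaggpwcxp": "umbciiryezr".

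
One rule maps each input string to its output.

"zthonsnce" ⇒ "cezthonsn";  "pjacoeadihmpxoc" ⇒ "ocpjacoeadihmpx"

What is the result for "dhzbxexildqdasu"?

sudhzbxexildqda

Each output is the input with this applied: move the last 2 characters to the front (rotate right by 2).
Applying that to "dhzbxexildqdasu" gives "sudhzbxexildqda".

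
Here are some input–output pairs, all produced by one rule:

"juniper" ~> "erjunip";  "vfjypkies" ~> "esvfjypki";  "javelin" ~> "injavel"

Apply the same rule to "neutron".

onneutr

The pattern: move the last 2 characters to the front (rotate right by 2).
For "neutron" the result is "onneutr".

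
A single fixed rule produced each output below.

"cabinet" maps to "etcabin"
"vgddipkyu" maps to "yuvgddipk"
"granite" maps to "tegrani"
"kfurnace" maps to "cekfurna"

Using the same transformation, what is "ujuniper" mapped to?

erujunip

The pattern: move the last 2 characters to the front (rotate right by 2).
So "ujuniper" becomes "erujunip".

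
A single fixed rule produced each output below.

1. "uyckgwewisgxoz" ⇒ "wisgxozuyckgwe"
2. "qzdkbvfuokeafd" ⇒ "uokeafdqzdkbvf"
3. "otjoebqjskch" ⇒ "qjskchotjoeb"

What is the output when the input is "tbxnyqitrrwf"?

In each case the input is transformed by: swap the front and back halves of the string.
On "tbxnyqitrrwf" that produces "itrrwftbxnyq".

itrrwftbxnyq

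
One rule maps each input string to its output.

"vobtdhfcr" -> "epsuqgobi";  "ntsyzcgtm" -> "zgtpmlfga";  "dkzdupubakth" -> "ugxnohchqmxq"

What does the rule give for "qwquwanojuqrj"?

In each case the input is transformed by: shift every letter 13 places forward in the alphabet (wrapping around) — i.e. ROT13, then reverse the string.
Working it through for "qwquwanojuqrj": intermediate "djdhjnabwhdew", final "wedhwbanjhdjd".

wedhwbanjhdjd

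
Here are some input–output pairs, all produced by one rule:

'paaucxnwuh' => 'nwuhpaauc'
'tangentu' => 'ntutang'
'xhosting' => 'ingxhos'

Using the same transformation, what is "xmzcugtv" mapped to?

Looking at the pairs, the operation is to swap the front and back halves of the string, then delete the first character.
On "xmzcugtv": the first step gives "ugtvxmzc", and the second then gives "gtvxmzc".

gtvxmzc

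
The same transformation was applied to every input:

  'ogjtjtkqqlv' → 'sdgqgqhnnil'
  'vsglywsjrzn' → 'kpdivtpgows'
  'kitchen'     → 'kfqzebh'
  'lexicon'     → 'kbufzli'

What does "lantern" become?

The transformation: shift every letter 3 places backward in the alphabet (wrapping around), then swap the first and last characters.
On "lantern": the first step gives "ixkqbok", and the second then gives "kxkqboi".

kxkqboi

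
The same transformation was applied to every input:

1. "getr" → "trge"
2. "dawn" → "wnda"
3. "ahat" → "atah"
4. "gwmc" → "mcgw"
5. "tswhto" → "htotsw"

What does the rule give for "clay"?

aycl

In each case the input is transformed by: swap the front and back halves of the string.
Doing the same to "clay": "aycl".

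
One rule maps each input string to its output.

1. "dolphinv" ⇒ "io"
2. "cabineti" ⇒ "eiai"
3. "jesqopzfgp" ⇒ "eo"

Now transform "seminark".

aei

The transformation: swap the front and back halves of the string, then keep only the vowels.
Starting from "seminark": after the first operation, "narksemi"; after the second, "aei".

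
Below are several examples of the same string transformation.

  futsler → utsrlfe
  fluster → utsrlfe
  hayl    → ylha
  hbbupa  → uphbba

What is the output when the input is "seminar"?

srnmiea

What's happening: sort the characters into reverse alphabetical order.
For "seminar" the result is "srnmiea".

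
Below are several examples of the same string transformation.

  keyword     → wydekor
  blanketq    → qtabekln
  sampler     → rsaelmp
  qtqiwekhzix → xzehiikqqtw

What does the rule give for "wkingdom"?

In each case the input is transformed by: sort the characters into alphabetical order, then move the last 2 characters to the front (rotate right by 2).
For "wkingdom", step one produces "dgikmnow"; step two turns that into "owdgikmn".

owdgikmn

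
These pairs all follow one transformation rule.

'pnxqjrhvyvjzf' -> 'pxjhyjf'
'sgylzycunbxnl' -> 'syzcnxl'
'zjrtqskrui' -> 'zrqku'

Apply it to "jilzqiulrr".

jlqur

Rule — keep every other character starting from the first (positions 1st, 3rd, 5th, ...).
Applying that to "jilzqiulrr" gives "jlqur".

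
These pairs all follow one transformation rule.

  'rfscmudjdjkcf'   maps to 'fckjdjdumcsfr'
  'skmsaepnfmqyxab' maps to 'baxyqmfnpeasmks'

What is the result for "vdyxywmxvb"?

bvxmwyxydv

In each case the input is transformed by: reverse the string.
Doing the same to "vdyxywmxvb": "bvxmwyxydv".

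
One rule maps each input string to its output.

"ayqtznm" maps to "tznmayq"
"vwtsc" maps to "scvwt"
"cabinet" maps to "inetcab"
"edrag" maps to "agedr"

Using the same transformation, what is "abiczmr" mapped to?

czmrabi

Looking at the pairs, the operation is to move the first 3 characters to the end (rotate left by 3).
So "abiczmr" becomes "czmrabi".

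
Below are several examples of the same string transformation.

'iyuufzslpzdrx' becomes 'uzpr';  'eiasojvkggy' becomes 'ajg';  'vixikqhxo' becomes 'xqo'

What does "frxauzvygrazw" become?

The rule is to keep one character in every 3, starting at position 3 (positions 3rd, 6th, 9th, ...).
Doing the same to "frxauzvygrazw": "xzgz".

xzgz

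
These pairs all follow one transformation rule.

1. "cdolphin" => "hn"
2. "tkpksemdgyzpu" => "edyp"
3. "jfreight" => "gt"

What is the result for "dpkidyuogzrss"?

yozs

What's happening: keep every other character starting from the second (positions 2nd, 4th, 6th, ...), then delete the first 2 characters.
Starting from "dpkidyuogzrss": after the first operation, "piyozs"; after the second, "yozs".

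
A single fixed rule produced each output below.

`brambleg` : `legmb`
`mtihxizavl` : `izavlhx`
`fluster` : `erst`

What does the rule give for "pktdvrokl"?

rokldv

The pattern: delete the first 3 characters, then move the first 2 characters to the end (rotate left by 2).
On "pktdvrokl" that produces "rokldv".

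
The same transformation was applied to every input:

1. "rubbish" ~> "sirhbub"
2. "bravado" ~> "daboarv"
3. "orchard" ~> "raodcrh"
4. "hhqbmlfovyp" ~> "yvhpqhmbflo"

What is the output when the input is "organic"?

inocgra

In each case the input is transformed by: move the last 3 characters to the front (rotate right by 3), then swap each adjacent pair of characters (1↔2, 3↔4, ...).
Starting from "organic": after the first operation, "nicorga"; after the second, "inocgra".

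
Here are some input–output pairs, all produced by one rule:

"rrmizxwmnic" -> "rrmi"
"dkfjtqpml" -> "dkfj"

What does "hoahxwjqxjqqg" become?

The rule is to keep only the first 4 characters.
"hoahxwjqxjqqg" → "hoah".

hoah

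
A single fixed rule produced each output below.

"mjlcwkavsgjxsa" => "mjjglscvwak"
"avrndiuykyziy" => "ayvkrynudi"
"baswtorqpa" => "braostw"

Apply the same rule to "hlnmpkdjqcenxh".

Each output is the input with this applied: delete the last 3 characters, then take characters alternately from the front and the back (1st, last, 2nd, 2nd-last, ...).
Working it through for "hlnmpkdjqcenxh": intermediate "hlnmpkdjqce", final "helcnqmjpdk".

helcnqmjpdk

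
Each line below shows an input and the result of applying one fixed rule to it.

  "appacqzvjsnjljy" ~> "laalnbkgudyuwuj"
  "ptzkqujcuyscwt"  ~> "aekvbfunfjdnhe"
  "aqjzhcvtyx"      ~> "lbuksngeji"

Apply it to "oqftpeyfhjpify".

zbqeapjqsuatqj

What's happening: shift every letter 11 places forward in the alphabet (wrapping around).
On "oqftpeyfhjpify" that produces "zbqeapjqsuatqj".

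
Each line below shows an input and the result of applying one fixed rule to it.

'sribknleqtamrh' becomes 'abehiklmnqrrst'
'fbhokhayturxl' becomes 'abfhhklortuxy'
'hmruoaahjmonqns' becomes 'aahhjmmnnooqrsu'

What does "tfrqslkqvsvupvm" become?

fklmpqqrsstuvvv

Each output is the input with this applied: sort the characters into alphabetical order.
So "tfrqslkqvsvupvm" becomes "fklmpqqrsstuvvv".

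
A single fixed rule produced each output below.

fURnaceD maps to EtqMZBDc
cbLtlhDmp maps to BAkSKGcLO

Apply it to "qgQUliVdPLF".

PFptKHuCoke

The transformation: shift every letter 1 place backward in the alphabet (wrapping around), then flip the case of every letter.
Working it through for "qgQUliVdPLF": intermediate "pfPTkhUcOKE", final "PFptKHuCoke".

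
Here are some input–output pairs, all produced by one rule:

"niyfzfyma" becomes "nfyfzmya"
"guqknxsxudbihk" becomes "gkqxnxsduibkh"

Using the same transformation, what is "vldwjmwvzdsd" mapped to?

vwdmjvwdzds

Each output is the input with this applied: swap each adjacent pair of characters (1↔2, 3↔4, ...), then delete the first character.
On "vldwjmwvzdsd": the first step gives "lvwdmjvwdzds", and the second then gives "vwdmjvwdzds".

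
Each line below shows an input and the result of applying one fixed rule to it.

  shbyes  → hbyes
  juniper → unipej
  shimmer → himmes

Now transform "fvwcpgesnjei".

vwcpgesnjef

In each case the input is transformed by: delete the last character, then move the first character to the end.
Applying both steps to "fvwcpgesnjei": "fvwcpgesnje", then "vwcpgesnjef".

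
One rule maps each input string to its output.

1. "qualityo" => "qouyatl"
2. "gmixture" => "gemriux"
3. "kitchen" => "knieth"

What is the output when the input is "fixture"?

feirxu

What's happening: take characters alternately from the front and the back (1st, last, 2nd, 2nd-last, ...), then delete the last character.
For "fixture" the result is "feirxu".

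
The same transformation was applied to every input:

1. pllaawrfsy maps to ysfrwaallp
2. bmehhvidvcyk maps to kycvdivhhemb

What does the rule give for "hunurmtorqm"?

mqrotmrunuh

What's happening: reverse the string.
Doing the same to "hunurmtorqm": "mqrotmrunuh".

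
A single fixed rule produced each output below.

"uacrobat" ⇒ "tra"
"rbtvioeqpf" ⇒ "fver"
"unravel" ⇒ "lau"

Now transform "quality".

ylq

Each output is the input with this applied: swap the first and last characters, then keep one character in every 3, starting at position 1 (positions 1st, 4th, 7th, ...).
Working it through for "quality": intermediate "yualitq", final "ylq".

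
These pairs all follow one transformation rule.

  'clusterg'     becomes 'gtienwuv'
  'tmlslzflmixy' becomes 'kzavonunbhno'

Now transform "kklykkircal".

What's happening: shift every letter 2 places forward in the alphabet (wrapping around), then move the last 3 characters to the front (rotate right by 3).
Doing the same to "kklykkircal": "ecnmmnammkt".

ecnmmnammkt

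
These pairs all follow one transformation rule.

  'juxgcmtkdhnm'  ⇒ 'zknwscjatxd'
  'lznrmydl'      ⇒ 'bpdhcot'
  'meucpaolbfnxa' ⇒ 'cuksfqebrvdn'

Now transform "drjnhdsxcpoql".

thzdxtinsfeg

In each case the input is transformed by: shift every letter 10 places backward in the alphabet (wrapping around), then delete the last character.
Applying both steps to "drjnhdsxcpoql": "thzdxtinsfegb", then "thzdxtinsfeg".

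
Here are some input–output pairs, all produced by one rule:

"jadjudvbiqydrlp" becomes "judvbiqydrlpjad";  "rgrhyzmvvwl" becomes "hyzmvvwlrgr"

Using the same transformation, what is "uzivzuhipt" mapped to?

vzuhiptuzi

Each output is the input with this applied: move the first 3 characters to the end (rotate left by 3).
"uzivzuhipt" → "vzuhiptuzi".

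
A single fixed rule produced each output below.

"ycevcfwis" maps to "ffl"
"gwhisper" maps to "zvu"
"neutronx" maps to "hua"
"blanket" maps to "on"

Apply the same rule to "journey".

What's happening: keep one character in every 3, starting at position 2 (positions 2nd, 5th, 8th, ...), then shift every letter 3 places forward in the alphabet (wrapping around).
For "journey" the result is "rq".
(Check on "ycevcfwis": → "cci" → "ffl" ✓)

rq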